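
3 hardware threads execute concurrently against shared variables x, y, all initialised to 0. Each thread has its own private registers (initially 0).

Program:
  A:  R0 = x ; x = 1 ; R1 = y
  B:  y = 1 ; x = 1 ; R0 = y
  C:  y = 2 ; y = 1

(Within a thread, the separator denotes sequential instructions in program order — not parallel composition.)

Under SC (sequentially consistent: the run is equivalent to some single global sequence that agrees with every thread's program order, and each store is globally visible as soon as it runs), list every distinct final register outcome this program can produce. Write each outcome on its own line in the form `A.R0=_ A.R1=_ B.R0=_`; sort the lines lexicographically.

A.R0=0 A.R1=0 B.R0=1
A.R0=0 A.R1=0 B.R0=2
A.R0=0 A.R1=1 B.R0=1
A.R0=0 A.R1=1 B.R0=2
A.R0=0 A.R1=2 B.R0=1
A.R0=0 A.R1=2 B.R0=2
A.R0=1 A.R1=1 B.R0=1
A.R0=1 A.R1=1 B.R0=2
A.R0=1 A.R1=2 B.R0=1
A.R0=1 A.R1=2 B.R0=2

outcome vector order: (A.R0,A.R1,B.R0)
|SC outcomes| = 10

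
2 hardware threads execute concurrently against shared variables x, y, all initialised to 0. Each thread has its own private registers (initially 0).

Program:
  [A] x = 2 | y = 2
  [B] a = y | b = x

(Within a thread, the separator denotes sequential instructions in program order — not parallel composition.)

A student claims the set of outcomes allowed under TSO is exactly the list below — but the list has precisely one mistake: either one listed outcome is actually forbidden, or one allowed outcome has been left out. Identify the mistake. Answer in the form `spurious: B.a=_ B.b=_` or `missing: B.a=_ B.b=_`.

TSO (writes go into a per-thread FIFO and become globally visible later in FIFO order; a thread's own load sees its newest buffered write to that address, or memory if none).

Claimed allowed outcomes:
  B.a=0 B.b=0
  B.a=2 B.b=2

outcome vector order: (B.a,B.b)
TSO: 3 outcomes — {(0,0) (0,2) (2,2)}
TSO∖claimed = {(0,2)}

missing: B.a=0 B.b=2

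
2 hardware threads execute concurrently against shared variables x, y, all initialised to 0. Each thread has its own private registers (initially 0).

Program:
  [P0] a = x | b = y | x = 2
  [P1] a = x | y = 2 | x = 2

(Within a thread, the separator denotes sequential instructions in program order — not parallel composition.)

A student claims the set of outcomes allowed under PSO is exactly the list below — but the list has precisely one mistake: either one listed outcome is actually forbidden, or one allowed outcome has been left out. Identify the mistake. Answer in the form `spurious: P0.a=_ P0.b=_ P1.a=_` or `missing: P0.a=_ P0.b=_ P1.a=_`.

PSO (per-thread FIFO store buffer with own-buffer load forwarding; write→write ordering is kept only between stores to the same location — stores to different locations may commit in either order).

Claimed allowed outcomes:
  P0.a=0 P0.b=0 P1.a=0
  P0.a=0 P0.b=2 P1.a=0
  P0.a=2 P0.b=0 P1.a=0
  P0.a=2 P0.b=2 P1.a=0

missing: P0.a=0 P0.b=0 P1.a=2

outcome vector order: (P0.a,P0.b,P1.a)
under PSO → (0,0,0), (0,0,2), (0,2,0), (2,0,0), (2,2,0)
PSO∖claimed = {(0,0,2)}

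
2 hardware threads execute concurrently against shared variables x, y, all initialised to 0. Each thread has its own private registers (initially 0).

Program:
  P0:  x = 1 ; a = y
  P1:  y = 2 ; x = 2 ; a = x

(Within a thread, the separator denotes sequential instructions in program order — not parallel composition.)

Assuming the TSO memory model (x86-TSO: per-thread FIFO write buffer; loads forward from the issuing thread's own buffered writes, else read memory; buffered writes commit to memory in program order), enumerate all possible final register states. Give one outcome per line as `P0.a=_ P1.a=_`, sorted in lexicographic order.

outcome vector order: (P0.a,P1.a)
|TSO outcomes| = 4

P0.a=0 P1.a=1
P0.a=0 P1.a=2
P0.a=2 P1.a=1
P0.a=2 P1.a=2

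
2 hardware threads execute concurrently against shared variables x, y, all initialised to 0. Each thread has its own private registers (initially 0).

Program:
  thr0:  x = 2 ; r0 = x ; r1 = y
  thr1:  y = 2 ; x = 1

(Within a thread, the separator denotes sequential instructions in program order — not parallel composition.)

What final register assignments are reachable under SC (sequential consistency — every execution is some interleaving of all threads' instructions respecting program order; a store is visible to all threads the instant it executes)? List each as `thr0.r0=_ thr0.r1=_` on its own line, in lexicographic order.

thr0.r0=1 thr0.r1=2
thr0.r0=2 thr0.r1=0
thr0.r0=2 thr0.r1=2

outcome vector order: (thr0.r0,thr0.r1)
|SC outcomes| = 3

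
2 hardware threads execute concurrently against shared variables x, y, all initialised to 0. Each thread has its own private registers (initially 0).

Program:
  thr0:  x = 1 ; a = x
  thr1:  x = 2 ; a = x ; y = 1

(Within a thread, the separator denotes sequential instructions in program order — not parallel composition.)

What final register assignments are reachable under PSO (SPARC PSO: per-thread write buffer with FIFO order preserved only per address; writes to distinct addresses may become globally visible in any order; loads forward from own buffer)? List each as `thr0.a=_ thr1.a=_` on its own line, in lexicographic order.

thr0.a=1 thr1.a=1
thr0.a=1 thr1.a=2
thr0.a=2 thr1.a=2

outcome vector order: (thr0.a,thr1.a)
|PSO outcomes| = 3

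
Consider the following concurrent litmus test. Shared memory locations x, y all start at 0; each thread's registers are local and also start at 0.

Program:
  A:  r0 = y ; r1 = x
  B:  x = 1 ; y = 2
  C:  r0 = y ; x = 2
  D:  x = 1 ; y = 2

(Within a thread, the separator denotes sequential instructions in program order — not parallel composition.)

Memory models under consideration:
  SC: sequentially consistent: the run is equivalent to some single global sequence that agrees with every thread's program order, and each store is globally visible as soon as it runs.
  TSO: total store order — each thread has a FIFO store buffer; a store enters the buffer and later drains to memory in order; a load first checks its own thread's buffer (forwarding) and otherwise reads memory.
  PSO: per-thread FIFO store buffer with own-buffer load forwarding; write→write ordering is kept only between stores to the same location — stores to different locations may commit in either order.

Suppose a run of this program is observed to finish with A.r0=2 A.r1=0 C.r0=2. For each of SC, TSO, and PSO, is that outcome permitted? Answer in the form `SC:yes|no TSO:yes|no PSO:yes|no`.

outcome vector order: (A.r0,A.r1,C.r0)
under SC → 000 002 010 012 020 022 210 212 220 222
under TSO → 000 002 010 012 020 022 210 212 220 222
under PSO → 000 002 010 012 020 022 200 202 210 212 220 222
target 202 ∈ {PSO}

SC:no TSO:no PSO:yes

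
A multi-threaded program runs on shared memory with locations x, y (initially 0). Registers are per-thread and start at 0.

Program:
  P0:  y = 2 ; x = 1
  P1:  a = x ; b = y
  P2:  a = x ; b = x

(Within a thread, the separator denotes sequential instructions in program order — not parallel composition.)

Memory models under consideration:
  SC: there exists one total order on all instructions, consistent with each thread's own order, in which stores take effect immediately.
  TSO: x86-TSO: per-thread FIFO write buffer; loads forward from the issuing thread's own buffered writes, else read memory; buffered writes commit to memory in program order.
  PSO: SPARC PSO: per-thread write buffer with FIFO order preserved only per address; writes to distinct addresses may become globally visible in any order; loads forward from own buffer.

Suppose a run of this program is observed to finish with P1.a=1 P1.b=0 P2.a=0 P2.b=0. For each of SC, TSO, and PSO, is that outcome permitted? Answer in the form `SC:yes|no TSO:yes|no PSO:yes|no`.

SC:no TSO:no PSO:yes

outcome vector order: (P1.a,P1.b,P2.a,P2.b)
SC: 9 outcomes — {0000; 0001; 0011; 0200; 0201; 0211; 1200; 1201; 1211}
TSO: 9 outcomes — {0000; 0001; 0011; 0200; 0201; 0211; 1200; 1201; 1211}
PSO: 12 outcomes — {0000; 0001; 0011; 0200; 0201; 0211; 1000; 1001; 1011; 1200; 1201; 1211}
target 1000 ∈ {PSO}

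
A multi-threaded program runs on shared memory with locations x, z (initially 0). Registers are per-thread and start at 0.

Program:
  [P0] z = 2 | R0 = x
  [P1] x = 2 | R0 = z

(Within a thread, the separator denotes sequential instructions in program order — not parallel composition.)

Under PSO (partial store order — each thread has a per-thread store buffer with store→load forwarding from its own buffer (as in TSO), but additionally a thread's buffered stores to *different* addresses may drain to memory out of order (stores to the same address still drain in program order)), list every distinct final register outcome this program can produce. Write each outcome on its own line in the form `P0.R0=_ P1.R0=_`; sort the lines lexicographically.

outcome vector order: (P0.R0,P1.R0)
|PSO outcomes| = 4

P0.R0=0 P1.R0=0
P0.R0=0 P1.R0=2
P0.R0=2 P1.R0=0
P0.R0=2 P1.R0=2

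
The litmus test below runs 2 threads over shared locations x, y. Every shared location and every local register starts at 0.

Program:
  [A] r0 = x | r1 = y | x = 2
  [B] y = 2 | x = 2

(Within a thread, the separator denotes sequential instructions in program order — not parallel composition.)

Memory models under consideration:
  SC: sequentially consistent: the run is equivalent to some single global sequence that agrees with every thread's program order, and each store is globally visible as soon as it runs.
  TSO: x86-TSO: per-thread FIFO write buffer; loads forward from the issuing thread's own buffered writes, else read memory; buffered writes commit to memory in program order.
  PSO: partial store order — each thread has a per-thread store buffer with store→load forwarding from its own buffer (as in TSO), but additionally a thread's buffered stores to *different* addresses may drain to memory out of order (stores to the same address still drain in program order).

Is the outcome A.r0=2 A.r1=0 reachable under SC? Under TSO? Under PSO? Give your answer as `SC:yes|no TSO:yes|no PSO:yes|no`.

outcome vector order: (A.r0,A.r1)
SC (3): 0/0, 0/2, 2/2
TSO (3): 0/0, 0/2, 2/2
PSO (4): 0/0, 0/2, 2/0, 2/2
target 2/0 ∈ {PSO}

SC:no TSO:no PSO:yes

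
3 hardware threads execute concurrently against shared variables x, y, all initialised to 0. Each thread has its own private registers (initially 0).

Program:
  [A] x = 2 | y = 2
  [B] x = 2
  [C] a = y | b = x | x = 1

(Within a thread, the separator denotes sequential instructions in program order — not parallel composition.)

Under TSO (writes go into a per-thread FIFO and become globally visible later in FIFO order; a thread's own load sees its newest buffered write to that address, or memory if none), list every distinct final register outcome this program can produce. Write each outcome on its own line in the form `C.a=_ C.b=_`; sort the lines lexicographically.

C.a=0 C.b=0
C.a=0 C.b=2
C.a=2 C.b=2

outcome vector order: (C.a,C.b)
|TSO outcomes| = 3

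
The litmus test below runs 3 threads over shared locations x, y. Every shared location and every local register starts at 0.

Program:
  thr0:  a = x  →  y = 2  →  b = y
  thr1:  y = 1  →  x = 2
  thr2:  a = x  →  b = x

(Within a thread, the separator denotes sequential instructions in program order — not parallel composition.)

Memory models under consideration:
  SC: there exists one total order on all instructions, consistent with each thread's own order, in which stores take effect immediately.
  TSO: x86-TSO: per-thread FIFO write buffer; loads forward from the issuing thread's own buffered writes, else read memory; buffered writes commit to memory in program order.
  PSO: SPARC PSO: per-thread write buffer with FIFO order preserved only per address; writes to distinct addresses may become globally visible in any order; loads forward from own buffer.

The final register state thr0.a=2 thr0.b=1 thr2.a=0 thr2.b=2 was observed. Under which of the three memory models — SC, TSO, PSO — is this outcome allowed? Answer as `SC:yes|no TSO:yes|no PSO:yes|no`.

SC:no TSO:no PSO:yes

outcome vector order: (thr0.a,thr0.b,thr2.a,thr2.b)
under SC → <0 1 0 0>; <0 1 0 2>; <0 1 2 2>; <0 2 0 0>; <0 2 0 2>; <0 2 2 2>; <2 2 0 0>; <2 2 0 2>; <2 2 2 2>
under TSO → <0 1 0 0>; <0 1 0 2>; <0 1 2 2>; <0 2 0 0>; <0 2 0 2>; <0 2 2 2>; <2 2 0 0>; <2 2 0 2>; <2 2 2 2>
under PSO → <0 1 0 0>; <0 1 0 2>; <0 1 2 2>; <0 2 0 0>; <0 2 0 2>; <0 2 2 2>; <2 1 0 0>; <2 1 0 2>; <2 1 2 2>; <2 2 0 0>; <2 2 0 2>; <2 2 2 2>
target <2 1 0 2> ∈ {PSO}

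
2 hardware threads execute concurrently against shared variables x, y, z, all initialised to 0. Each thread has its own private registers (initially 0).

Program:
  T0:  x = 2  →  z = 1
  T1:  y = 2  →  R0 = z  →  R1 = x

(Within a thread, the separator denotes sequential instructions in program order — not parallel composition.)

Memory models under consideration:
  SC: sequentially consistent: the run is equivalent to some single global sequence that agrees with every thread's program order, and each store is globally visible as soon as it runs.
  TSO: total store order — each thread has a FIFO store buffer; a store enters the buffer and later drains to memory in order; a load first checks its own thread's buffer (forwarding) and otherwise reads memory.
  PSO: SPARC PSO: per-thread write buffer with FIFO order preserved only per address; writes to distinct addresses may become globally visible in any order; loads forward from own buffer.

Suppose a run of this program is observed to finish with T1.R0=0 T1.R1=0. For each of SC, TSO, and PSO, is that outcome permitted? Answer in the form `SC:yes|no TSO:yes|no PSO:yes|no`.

outcome vector order: (T1.R0,T1.R1)
SC (3): 0/0; 0/2; 1/2
TSO (3): 0/0; 0/2; 1/2
PSO (4): 0/0; 0/2; 1/0; 1/2
target 0/0 ∈ {SC,TSO,PSO}

SC:yes TSO:yes PSO:yes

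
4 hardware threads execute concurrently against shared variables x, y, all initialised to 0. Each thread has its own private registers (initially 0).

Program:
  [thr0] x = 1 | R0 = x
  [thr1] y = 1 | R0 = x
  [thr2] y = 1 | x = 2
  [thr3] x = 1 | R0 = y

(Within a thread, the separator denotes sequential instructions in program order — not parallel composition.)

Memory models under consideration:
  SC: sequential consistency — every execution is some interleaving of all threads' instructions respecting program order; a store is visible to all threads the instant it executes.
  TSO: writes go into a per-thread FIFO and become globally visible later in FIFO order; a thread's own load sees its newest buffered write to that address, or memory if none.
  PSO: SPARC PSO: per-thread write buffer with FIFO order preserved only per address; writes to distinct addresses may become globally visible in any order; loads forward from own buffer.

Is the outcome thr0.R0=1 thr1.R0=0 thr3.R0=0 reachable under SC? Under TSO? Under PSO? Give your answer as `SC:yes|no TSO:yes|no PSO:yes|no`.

outcome vector order: (thr0.R0,thr1.R0,thr3.R0)
SC (10): <1 0 1>; <1 1 0>; <1 1 1>; <1 2 0>; <1 2 1>; <2 0 1>; <2 1 0>; <2 1 1>; <2 2 0>; <2 2 1>
TSO (12): <1 0 0>; <1 0 1>; <1 1 0>; <1 1 1>; <1 2 0>; <1 2 1>; <2 0 0>; <2 0 1>; <2 1 0>; <2 1 1>; <2 2 0>; <2 2 1>
PSO (12): <1 0 0>; <1 0 1>; <1 1 0>; <1 1 1>; <1 2 0>; <1 2 1>; <2 0 0>; <2 0 1>; <2 1 0>; <2 1 1>; <2 2 0>; <2 2 1>
target <1 0 0> ∈ {TSO,PSO}

SC:no TSO:yes PSO:yes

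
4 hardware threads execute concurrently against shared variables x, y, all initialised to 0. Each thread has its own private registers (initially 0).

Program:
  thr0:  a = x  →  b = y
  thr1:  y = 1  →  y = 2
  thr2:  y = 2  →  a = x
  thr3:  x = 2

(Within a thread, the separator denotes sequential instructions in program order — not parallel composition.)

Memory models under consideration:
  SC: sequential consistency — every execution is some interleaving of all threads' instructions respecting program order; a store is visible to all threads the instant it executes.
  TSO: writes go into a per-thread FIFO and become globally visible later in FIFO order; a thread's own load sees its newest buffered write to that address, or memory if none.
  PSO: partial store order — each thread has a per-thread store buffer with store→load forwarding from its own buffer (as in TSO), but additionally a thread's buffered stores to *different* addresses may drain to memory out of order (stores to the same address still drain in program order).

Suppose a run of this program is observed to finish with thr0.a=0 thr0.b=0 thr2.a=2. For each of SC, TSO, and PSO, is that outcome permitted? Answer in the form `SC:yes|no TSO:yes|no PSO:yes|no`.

SC:yes TSO:yes PSO:yes

outcome vector order: (thr0.a,thr0.b,thr2.a)
SC (11): 000 002 010 012 020 022 202 210 212 220 222
TSO (12): 000 002 010 012 020 022 200 202 210 212 220 222
PSO (12): 000 002 010 012 020 022 200 202 210 212 220 222
target 002 ∈ {SC,TSO,PSO}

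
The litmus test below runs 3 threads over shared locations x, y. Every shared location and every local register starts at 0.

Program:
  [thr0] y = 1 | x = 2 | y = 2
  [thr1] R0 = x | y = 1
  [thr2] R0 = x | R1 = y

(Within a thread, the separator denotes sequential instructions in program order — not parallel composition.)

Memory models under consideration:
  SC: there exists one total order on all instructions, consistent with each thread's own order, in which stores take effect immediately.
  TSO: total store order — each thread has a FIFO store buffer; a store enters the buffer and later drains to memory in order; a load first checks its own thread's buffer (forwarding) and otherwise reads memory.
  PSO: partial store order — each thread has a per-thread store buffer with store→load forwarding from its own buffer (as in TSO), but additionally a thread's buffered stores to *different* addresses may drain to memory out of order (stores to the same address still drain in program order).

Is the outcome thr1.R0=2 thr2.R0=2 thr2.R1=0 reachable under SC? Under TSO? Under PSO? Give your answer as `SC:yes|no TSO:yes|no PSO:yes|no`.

outcome vector order: (thr1.R0,thr2.R0,thr2.R1)
SC: 10 outcomes — {000; 001; 002; 021; 022; 200; 201; 202; 221; 222}
TSO: 10 outcomes — {000; 001; 002; 021; 022; 200; 201; 202; 221; 222}
PSO: 12 outcomes — {000; 001; 002; 020; 021; 022; 200; 201; 202; 220; 221; 222}
target 220 ∈ {PSO}

SC:no TSO:no PSO:yes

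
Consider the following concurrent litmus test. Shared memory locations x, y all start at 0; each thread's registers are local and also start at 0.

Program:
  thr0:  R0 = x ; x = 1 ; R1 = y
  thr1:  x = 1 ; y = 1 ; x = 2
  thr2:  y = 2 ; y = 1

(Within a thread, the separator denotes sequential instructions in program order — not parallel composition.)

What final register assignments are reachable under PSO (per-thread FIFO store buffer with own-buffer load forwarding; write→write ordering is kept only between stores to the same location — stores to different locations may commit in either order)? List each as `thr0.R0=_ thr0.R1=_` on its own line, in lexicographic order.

thr0.R0=0 thr0.R1=0
thr0.R0=0 thr0.R1=1
thr0.R0=0 thr0.R1=2
thr0.R0=1 thr0.R1=0
thr0.R0=1 thr0.R1=1
thr0.R0=1 thr0.R1=2
thr0.R0=2 thr0.R1=0
thr0.R0=2 thr0.R1=1
thr0.R0=2 thr0.R1=2

outcome vector order: (thr0.R0,thr0.R1)
|PSO outcomes| = 9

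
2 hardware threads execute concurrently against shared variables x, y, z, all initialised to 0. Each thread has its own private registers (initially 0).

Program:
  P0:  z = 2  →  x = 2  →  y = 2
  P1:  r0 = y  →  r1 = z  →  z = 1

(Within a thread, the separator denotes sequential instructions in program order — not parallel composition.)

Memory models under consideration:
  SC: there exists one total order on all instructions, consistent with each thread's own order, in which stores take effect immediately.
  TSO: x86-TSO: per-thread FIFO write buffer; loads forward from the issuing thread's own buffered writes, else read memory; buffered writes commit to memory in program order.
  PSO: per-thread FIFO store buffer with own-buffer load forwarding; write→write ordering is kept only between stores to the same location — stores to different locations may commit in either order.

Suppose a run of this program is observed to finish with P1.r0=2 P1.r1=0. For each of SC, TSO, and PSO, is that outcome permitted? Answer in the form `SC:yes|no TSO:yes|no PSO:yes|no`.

SC:no TSO:no PSO:yes

outcome vector order: (P1.r0,P1.r1)
SC (3): 0/0, 0/2, 2/2
TSO (3): 0/0, 0/2, 2/2
PSO (4): 0/0, 0/2, 2/0, 2/2
target 2/0 ∈ {PSO}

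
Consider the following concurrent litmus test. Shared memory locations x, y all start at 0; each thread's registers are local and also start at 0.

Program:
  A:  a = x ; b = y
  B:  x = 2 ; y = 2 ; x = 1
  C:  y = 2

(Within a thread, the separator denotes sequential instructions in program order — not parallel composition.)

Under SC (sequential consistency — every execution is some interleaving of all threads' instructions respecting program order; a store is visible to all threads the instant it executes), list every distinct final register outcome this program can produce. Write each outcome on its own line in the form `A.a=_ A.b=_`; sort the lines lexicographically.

outcome vector order: (A.a,A.b)
|SC outcomes| = 5

A.a=0 A.b=0
A.a=0 A.b=2
A.a=1 A.b=2
A.a=2 A.b=0
A.a=2 A.b=2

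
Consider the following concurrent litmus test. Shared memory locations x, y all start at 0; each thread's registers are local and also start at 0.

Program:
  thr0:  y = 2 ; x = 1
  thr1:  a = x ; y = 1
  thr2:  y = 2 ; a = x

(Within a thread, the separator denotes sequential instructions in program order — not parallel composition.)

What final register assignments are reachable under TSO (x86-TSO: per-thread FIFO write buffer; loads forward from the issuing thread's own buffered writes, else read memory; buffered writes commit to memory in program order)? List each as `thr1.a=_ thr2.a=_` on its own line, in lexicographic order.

thr1.a=0 thr2.a=0
thr1.a=0 thr2.a=1
thr1.a=1 thr2.a=0
thr1.a=1 thr2.a=1

outcome vector order: (thr1.a,thr2.a)
|TSO outcomes| = 4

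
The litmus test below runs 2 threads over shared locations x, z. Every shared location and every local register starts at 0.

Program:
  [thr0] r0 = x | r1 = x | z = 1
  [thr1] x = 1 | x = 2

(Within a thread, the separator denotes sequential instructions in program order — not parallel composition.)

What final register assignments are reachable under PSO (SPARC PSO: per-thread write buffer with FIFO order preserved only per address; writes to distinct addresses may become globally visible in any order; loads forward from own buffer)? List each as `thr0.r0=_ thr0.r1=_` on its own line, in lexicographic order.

outcome vector order: (thr0.r0,thr0.r1)
|PSO outcomes| = 6

thr0.r0=0 thr0.r1=0
thr0.r0=0 thr0.r1=1
thr0.r0=0 thr0.r1=2
thr0.r0=1 thr0.r1=1
thr0.r0=1 thr0.r1=2
thr0.r0=2 thr0.r1=2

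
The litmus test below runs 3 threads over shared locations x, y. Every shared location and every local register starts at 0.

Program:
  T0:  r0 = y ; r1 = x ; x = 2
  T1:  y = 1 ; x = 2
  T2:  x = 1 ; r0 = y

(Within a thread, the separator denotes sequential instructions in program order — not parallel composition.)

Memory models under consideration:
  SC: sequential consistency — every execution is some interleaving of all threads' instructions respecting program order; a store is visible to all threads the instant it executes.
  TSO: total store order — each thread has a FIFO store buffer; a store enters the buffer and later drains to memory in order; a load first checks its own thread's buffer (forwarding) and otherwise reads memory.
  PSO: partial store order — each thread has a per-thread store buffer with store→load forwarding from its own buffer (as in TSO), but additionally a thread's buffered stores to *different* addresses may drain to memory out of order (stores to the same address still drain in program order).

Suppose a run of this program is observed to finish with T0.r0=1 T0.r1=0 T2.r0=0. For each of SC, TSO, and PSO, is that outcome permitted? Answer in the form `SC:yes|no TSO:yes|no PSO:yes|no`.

SC:no TSO:yes PSO:yes

outcome vector order: (T0.r0,T0.r1,T2.r0)
SC (11): 000 001 010 011 020 021 101 110 111 120 121
TSO (12): 000 001 010 011 020 021 100 101 110 111 120 121
PSO (12): 000 001 010 011 020 021 100 101 110 111 120 121
target 100 ∈ {TSO,PSO}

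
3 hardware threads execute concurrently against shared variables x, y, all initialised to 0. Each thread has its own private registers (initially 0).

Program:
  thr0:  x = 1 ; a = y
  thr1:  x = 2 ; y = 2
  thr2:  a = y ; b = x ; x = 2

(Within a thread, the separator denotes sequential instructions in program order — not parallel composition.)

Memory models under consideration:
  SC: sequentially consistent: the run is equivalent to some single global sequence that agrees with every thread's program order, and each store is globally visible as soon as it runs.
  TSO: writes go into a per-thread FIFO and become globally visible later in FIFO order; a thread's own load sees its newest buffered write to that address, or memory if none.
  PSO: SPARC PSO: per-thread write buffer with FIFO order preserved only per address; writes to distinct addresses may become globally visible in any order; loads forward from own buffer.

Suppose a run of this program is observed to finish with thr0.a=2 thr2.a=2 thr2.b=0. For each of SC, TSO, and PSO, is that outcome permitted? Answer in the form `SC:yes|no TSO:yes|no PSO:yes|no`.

outcome vector order: (thr0.a,thr2.a,thr2.b)
[SC] allowed = {<0 0 0>; <0 0 1>; <0 0 2>; <0 2 1>; <0 2 2>; <2 0 0>; <2 0 1>; <2 0 2>; <2 2 1>; <2 2 2>}
[TSO] allowed = {<0 0 0>; <0 0 1>; <0 0 2>; <0 2 1>; <0 2 2>; <2 0 0>; <2 0 1>; <2 0 2>; <2 2 1>; <2 2 2>}
[PSO] allowed = {<0 0 0>; <0 0 1>; <0 0 2>; <0 2 0>; <0 2 1>; <0 2 2>; <2 0 0>; <2 0 1>; <2 0 2>; <2 2 0>; <2 2 1>; <2 2 2>}
target <2 2 0> ∈ {PSO}

SC:no TSO:no PSO:yes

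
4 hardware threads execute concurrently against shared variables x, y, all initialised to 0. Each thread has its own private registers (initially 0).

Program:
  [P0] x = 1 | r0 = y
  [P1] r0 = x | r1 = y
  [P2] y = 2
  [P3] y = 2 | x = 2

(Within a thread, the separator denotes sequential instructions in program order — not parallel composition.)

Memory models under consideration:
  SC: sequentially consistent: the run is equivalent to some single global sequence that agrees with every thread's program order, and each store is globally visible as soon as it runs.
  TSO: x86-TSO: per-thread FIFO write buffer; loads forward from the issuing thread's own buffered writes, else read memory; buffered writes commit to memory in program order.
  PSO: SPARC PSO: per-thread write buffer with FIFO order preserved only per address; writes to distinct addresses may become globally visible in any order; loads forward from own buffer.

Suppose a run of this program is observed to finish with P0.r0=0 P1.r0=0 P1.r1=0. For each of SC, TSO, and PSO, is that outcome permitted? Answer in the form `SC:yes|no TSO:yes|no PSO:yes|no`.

SC:yes TSO:yes PSO:yes

outcome vector order: (P0.r0,P1.r0,P1.r1)
SC: 10 outcomes — {0/0/0; 0/0/2; 0/1/0; 0/1/2; 0/2/2; 2/0/0; 2/0/2; 2/1/0; 2/1/2; 2/2/2}
TSO: 10 outcomes — {0/0/0; 0/0/2; 0/1/0; 0/1/2; 0/2/2; 2/0/0; 2/0/2; 2/1/0; 2/1/2; 2/2/2}
PSO: 12 outcomes — {0/0/0; 0/0/2; 0/1/0; 0/1/2; 0/2/0; 0/2/2; 2/0/0; 2/0/2; 2/1/0; 2/1/2; 2/2/0; 2/2/2}
target 0/0/0 ∈ {SC,TSO,PSO}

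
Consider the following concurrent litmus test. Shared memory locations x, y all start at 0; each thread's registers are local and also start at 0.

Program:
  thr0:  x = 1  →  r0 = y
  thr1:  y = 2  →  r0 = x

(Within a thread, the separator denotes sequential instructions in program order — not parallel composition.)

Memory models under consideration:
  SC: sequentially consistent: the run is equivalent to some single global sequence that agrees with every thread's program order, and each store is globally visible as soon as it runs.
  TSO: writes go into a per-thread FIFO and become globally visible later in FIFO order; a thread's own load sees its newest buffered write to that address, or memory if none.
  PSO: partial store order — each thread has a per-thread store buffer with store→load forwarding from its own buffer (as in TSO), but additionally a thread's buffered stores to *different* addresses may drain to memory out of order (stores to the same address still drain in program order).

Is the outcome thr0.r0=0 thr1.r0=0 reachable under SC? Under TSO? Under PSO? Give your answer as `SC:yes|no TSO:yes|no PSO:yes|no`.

outcome vector order: (thr0.r0,thr1.r0)
under SC → <0 1>, <2 0>, <2 1>
under TSO → <0 0>, <0 1>, <2 0>, <2 1>
under PSO → <0 0>, <0 1>, <2 0>, <2 1>
target <0 0> ∈ {TSO,PSO}

SC:no TSO:yes PSO:yes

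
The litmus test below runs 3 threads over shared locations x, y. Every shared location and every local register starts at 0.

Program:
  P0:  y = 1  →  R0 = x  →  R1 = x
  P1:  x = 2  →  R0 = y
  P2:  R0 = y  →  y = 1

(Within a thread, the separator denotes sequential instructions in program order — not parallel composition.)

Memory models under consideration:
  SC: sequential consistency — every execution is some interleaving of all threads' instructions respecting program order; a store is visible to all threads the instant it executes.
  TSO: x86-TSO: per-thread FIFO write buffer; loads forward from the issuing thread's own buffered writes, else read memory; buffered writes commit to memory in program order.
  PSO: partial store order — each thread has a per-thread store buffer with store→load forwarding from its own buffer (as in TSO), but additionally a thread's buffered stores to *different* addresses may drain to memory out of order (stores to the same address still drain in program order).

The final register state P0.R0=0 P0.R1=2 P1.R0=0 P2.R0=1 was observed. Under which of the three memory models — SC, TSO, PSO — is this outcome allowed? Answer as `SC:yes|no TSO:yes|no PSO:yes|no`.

SC:no TSO:yes PSO:yes

outcome vector order: (P0.R0,P0.R1,P1.R0,P2.R0)
[SC] allowed = {0010, 0011, 0210, 0211, 2200, 2201, 2210, 2211}
[TSO] allowed = {0000, 0001, 0010, 0011, 0200, 0201, 0210, 0211, 2200, 2201, 2210, 2211}
[PSO] allowed = {0000, 0001, 0010, 0011, 0200, 0201, 0210, 0211, 2200, 2201, 2210, 2211}
target 0201 ∈ {TSO,PSO}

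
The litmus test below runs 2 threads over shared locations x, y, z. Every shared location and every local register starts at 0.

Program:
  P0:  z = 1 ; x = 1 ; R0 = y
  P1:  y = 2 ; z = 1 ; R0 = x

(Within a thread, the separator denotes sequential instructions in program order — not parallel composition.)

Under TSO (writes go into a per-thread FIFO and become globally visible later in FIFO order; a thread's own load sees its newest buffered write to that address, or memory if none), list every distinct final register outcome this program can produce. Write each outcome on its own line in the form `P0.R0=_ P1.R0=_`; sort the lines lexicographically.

P0.R0=0 P1.R0=0
P0.R0=0 P1.R0=1
P0.R0=2 P1.R0=0
P0.R0=2 P1.R0=1

outcome vector order: (P0.R0,P1.R0)
|TSO outcomes| = 4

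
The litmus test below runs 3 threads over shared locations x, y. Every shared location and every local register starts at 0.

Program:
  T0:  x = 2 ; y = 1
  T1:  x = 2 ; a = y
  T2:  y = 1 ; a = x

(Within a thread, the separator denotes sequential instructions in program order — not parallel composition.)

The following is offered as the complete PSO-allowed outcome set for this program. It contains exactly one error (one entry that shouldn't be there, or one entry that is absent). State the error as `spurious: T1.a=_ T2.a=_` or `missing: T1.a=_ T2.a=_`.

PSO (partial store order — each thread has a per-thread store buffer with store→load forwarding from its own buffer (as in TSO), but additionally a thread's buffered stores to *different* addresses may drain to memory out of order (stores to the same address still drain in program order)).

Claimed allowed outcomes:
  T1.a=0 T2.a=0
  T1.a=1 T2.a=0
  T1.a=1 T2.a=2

outcome vector order: (T1.a,T2.a)
PSO (4): (0,0) (0,2) (1,0) (1,2)
PSO∖claimed = {(0,2)}

missing: T1.a=0 T2.a=2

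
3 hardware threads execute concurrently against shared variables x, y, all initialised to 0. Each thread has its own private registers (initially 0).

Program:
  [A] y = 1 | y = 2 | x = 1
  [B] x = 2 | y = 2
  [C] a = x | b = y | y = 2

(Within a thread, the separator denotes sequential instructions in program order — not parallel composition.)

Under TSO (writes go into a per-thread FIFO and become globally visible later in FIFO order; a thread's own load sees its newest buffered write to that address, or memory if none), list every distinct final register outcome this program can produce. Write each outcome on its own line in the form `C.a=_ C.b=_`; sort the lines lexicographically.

C.a=0 C.b=0
C.a=0 C.b=1
C.a=0 C.b=2
C.a=1 C.b=2
C.a=2 C.b=0
C.a=2 C.b=1
C.a=2 C.b=2

outcome vector order: (C.a,C.b)
|TSO outcomes| = 7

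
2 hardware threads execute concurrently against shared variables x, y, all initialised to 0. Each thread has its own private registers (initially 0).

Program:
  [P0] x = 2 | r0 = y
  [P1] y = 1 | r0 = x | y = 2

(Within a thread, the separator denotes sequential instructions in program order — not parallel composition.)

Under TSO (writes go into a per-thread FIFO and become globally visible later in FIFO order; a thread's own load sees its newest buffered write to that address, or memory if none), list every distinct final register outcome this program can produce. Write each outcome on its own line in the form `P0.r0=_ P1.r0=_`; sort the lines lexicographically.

P0.r0=0 P1.r0=0
P0.r0=0 P1.r0=2
P0.r0=1 P1.r0=0
P0.r0=1 P1.r0=2
P0.r0=2 P1.r0=0
P0.r0=2 P1.r0=2

outcome vector order: (P0.r0,P1.r0)
|TSO outcomes| = 6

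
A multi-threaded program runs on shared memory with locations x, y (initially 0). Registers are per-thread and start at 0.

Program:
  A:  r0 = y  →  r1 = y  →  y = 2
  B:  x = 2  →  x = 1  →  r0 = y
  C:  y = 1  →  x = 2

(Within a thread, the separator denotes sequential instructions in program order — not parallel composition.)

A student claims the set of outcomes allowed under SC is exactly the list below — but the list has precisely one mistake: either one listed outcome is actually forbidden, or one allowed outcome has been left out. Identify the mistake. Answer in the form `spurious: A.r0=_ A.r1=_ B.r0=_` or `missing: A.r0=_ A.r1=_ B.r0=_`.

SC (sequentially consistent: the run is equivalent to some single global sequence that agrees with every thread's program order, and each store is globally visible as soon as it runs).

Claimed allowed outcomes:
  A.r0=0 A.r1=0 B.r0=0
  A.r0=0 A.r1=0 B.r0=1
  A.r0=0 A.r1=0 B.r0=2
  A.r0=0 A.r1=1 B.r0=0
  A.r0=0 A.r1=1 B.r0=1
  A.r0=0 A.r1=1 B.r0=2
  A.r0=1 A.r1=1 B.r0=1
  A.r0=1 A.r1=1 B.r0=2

outcome vector order: (A.r0,A.r1,B.r0)
under SC → (0,0,0); (0,0,1); (0,0,2); (0,1,0); (0,1,1); (0,1,2); (1,1,0); (1,1,1); (1,1,2)
SC∖claimed = {(1,1,0)}

missing: A.r0=1 A.r1=1 B.r0=0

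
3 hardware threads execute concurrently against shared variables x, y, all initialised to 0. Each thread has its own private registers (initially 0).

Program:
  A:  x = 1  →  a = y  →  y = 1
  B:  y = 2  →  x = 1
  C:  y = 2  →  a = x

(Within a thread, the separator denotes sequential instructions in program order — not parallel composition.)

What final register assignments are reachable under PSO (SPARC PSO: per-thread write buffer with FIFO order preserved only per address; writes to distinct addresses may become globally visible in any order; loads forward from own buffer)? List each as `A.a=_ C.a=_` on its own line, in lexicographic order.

outcome vector order: (A.a,C.a)
|PSO outcomes| = 4

A.a=0 C.a=0
A.a=0 C.a=1
A.a=2 C.a=0
A.a=2 C.a=1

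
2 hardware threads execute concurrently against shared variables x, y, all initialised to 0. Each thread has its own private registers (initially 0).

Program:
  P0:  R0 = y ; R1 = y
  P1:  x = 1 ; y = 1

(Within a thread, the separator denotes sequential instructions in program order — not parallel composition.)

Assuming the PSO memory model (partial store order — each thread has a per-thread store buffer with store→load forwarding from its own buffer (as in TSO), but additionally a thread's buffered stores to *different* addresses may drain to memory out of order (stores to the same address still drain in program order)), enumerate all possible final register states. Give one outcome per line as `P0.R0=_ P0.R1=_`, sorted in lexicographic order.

P0.R0=0 P0.R1=0
P0.R0=0 P0.R1=1
P0.R0=1 P0.R1=1

outcome vector order: (P0.R0,P0.R1)
|PSO outcomes| = 3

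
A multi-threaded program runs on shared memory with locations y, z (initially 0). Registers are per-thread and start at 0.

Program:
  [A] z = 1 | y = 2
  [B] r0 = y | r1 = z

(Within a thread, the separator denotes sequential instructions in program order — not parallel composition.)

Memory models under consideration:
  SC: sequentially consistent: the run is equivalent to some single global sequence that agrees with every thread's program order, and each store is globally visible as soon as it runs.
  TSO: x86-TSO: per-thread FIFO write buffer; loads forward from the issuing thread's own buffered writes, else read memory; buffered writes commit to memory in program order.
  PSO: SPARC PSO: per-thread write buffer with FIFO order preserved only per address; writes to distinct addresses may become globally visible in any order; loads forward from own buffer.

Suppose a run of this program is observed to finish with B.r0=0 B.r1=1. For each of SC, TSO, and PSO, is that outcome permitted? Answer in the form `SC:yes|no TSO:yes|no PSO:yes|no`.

SC:yes TSO:yes PSO:yes

outcome vector order: (B.r0,B.r1)
SC (3): <0 0>; <0 1>; <2 1>
TSO (3): <0 0>; <0 1>; <2 1>
PSO (4): <0 0>; <0 1>; <2 0>; <2 1>
target <0 1> ∈ {SC,TSO,PSO}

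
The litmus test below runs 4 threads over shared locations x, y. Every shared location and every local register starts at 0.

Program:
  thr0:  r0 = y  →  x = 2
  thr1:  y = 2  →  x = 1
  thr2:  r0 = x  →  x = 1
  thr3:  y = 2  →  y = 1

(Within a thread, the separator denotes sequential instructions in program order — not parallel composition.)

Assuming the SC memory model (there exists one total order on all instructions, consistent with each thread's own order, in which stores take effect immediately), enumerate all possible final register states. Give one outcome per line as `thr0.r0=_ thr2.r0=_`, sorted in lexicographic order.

thr0.r0=0 thr2.r0=0
thr0.r0=0 thr2.r0=1
thr0.r0=0 thr2.r0=2
thr0.r0=1 thr2.r0=0
thr0.r0=1 thr2.r0=1
thr0.r0=1 thr2.r0=2
thr0.r0=2 thr2.r0=0
thr0.r0=2 thr2.r0=1
thr0.r0=2 thr2.r0=2

outcome vector order: (thr0.r0,thr2.r0)
|SC outcomes| = 9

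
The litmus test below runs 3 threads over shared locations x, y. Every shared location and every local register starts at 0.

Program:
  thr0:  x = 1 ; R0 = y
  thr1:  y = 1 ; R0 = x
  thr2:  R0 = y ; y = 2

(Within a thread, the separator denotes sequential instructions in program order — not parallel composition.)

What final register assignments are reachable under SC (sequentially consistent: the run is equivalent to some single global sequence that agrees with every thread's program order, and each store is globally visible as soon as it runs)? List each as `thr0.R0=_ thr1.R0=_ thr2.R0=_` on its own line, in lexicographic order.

outcome vector order: (thr0.R0,thr1.R0,thr2.R0)
|SC outcomes| = 10

thr0.R0=0 thr1.R0=1 thr2.R0=0
thr0.R0=0 thr1.R0=1 thr2.R0=1
thr0.R0=1 thr1.R0=0 thr2.R0=0
thr0.R0=1 thr1.R0=0 thr2.R0=1
thr0.R0=1 thr1.R0=1 thr2.R0=0
thr0.R0=1 thr1.R0=1 thr2.R0=1
thr0.R0=2 thr1.R0=0 thr2.R0=0
thr0.R0=2 thr1.R0=0 thr2.R0=1
thr0.R0=2 thr1.R0=1 thr2.R0=0
thr0.R0=2 thr1.R0=1 thr2.R0=1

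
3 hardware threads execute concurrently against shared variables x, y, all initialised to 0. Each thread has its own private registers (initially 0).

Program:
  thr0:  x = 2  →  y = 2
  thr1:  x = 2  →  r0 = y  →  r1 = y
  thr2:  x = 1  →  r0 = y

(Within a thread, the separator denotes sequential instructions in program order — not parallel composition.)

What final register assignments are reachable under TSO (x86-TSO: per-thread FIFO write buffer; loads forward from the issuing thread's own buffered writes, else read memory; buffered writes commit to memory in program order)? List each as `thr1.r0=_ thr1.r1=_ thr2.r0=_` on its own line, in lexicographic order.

thr1.r0=0 thr1.r1=0 thr2.r0=0
thr1.r0=0 thr1.r1=0 thr2.r0=2
thr1.r0=0 thr1.r1=2 thr2.r0=0
thr1.r0=0 thr1.r1=2 thr2.r0=2
thr1.r0=2 thr1.r1=2 thr2.r0=0
thr1.r0=2 thr1.r1=2 thr2.r0=2

outcome vector order: (thr1.r0,thr1.r1,thr2.r0)
|TSO outcomes| = 6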